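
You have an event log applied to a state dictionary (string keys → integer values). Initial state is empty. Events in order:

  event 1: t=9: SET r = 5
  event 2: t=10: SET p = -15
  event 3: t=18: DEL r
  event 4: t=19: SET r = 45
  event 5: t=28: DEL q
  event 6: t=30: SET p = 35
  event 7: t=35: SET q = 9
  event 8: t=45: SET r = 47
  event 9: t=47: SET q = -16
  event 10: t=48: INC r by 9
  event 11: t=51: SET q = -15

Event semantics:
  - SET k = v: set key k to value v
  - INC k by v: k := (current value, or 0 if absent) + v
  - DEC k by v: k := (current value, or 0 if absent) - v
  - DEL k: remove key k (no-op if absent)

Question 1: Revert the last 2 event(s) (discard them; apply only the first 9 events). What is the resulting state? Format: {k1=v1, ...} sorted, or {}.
Answer: {p=35, q=-16, r=47}

Derivation:
Keep first 9 events (discard last 2):
  after event 1 (t=9: SET r = 5): {r=5}
  after event 2 (t=10: SET p = -15): {p=-15, r=5}
  after event 3 (t=18: DEL r): {p=-15}
  after event 4 (t=19: SET r = 45): {p=-15, r=45}
  after event 5 (t=28: DEL q): {p=-15, r=45}
  after event 6 (t=30: SET p = 35): {p=35, r=45}
  after event 7 (t=35: SET q = 9): {p=35, q=9, r=45}
  after event 8 (t=45: SET r = 47): {p=35, q=9, r=47}
  after event 9 (t=47: SET q = -16): {p=35, q=-16, r=47}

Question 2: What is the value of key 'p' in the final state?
Track key 'p' through all 11 events:
  event 1 (t=9: SET r = 5): p unchanged
  event 2 (t=10: SET p = -15): p (absent) -> -15
  event 3 (t=18: DEL r): p unchanged
  event 4 (t=19: SET r = 45): p unchanged
  event 5 (t=28: DEL q): p unchanged
  event 6 (t=30: SET p = 35): p -15 -> 35
  event 7 (t=35: SET q = 9): p unchanged
  event 8 (t=45: SET r = 47): p unchanged
  event 9 (t=47: SET q = -16): p unchanged
  event 10 (t=48: INC r by 9): p unchanged
  event 11 (t=51: SET q = -15): p unchanged
Final: p = 35

Answer: 35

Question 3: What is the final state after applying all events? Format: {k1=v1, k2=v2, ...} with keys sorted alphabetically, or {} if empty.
  after event 1 (t=9: SET r = 5): {r=5}
  after event 2 (t=10: SET p = -15): {p=-15, r=5}
  after event 3 (t=18: DEL r): {p=-15}
  after event 4 (t=19: SET r = 45): {p=-15, r=45}
  after event 5 (t=28: DEL q): {p=-15, r=45}
  after event 6 (t=30: SET p = 35): {p=35, r=45}
  after event 7 (t=35: SET q = 9): {p=35, q=9, r=45}
  after event 8 (t=45: SET r = 47): {p=35, q=9, r=47}
  after event 9 (t=47: SET q = -16): {p=35, q=-16, r=47}
  after event 10 (t=48: INC r by 9): {p=35, q=-16, r=56}
  after event 11 (t=51: SET q = -15): {p=35, q=-15, r=56}

Answer: {p=35, q=-15, r=56}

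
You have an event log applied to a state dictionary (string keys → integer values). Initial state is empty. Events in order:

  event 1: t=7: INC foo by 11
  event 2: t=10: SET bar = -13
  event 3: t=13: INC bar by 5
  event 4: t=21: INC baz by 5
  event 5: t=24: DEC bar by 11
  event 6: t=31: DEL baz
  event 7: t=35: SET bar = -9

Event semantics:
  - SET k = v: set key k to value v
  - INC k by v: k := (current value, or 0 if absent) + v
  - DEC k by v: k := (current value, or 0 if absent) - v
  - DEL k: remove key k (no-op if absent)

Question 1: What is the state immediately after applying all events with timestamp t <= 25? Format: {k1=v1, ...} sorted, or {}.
Answer: {bar=-19, baz=5, foo=11}

Derivation:
Apply events with t <= 25 (5 events):
  after event 1 (t=7: INC foo by 11): {foo=11}
  after event 2 (t=10: SET bar = -13): {bar=-13, foo=11}
  after event 3 (t=13: INC bar by 5): {bar=-8, foo=11}
  after event 4 (t=21: INC baz by 5): {bar=-8, baz=5, foo=11}
  after event 5 (t=24: DEC bar by 11): {bar=-19, baz=5, foo=11}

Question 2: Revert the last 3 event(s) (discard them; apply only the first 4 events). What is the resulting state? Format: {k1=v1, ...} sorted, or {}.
Answer: {bar=-8, baz=5, foo=11}

Derivation:
Keep first 4 events (discard last 3):
  after event 1 (t=7: INC foo by 11): {foo=11}
  after event 2 (t=10: SET bar = -13): {bar=-13, foo=11}
  after event 3 (t=13: INC bar by 5): {bar=-8, foo=11}
  after event 4 (t=21: INC baz by 5): {bar=-8, baz=5, foo=11}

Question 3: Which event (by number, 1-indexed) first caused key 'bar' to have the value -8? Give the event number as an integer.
Answer: 3

Derivation:
Looking for first event where bar becomes -8:
  event 2: bar = -13
  event 3: bar -13 -> -8  <-- first match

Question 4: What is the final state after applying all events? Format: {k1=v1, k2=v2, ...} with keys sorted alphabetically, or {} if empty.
  after event 1 (t=7: INC foo by 11): {foo=11}
  after event 2 (t=10: SET bar = -13): {bar=-13, foo=11}
  after event 3 (t=13: INC bar by 5): {bar=-8, foo=11}
  after event 4 (t=21: INC baz by 5): {bar=-8, baz=5, foo=11}
  after event 5 (t=24: DEC bar by 11): {bar=-19, baz=5, foo=11}
  after event 6 (t=31: DEL baz): {bar=-19, foo=11}
  after event 7 (t=35: SET bar = -9): {bar=-9, foo=11}

Answer: {bar=-9, foo=11}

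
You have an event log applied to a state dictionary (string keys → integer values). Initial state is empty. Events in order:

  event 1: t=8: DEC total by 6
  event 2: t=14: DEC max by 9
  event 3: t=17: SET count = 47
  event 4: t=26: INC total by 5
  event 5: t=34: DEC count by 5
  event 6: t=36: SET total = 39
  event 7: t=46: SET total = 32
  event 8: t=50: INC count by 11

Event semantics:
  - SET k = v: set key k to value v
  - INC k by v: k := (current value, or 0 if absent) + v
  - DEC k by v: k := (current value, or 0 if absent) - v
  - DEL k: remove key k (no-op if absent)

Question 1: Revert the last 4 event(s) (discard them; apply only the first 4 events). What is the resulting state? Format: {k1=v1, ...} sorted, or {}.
Answer: {count=47, max=-9, total=-1}

Derivation:
Keep first 4 events (discard last 4):
  after event 1 (t=8: DEC total by 6): {total=-6}
  after event 2 (t=14: DEC max by 9): {max=-9, total=-6}
  after event 3 (t=17: SET count = 47): {count=47, max=-9, total=-6}
  after event 4 (t=26: INC total by 5): {count=47, max=-9, total=-1}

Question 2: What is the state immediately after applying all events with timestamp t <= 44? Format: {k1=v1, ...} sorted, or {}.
Answer: {count=42, max=-9, total=39}

Derivation:
Apply events with t <= 44 (6 events):
  after event 1 (t=8: DEC total by 6): {total=-6}
  after event 2 (t=14: DEC max by 9): {max=-9, total=-6}
  after event 3 (t=17: SET count = 47): {count=47, max=-9, total=-6}
  after event 4 (t=26: INC total by 5): {count=47, max=-9, total=-1}
  after event 5 (t=34: DEC count by 5): {count=42, max=-9, total=-1}
  after event 6 (t=36: SET total = 39): {count=42, max=-9, total=39}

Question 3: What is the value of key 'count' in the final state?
Track key 'count' through all 8 events:
  event 1 (t=8: DEC total by 6): count unchanged
  event 2 (t=14: DEC max by 9): count unchanged
  event 3 (t=17: SET count = 47): count (absent) -> 47
  event 4 (t=26: INC total by 5): count unchanged
  event 5 (t=34: DEC count by 5): count 47 -> 42
  event 6 (t=36: SET total = 39): count unchanged
  event 7 (t=46: SET total = 32): count unchanged
  event 8 (t=50: INC count by 11): count 42 -> 53
Final: count = 53

Answer: 53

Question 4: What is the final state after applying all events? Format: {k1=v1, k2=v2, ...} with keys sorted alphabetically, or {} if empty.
  after event 1 (t=8: DEC total by 6): {total=-6}
  after event 2 (t=14: DEC max by 9): {max=-9, total=-6}
  after event 3 (t=17: SET count = 47): {count=47, max=-9, total=-6}
  after event 4 (t=26: INC total by 5): {count=47, max=-9, total=-1}
  after event 5 (t=34: DEC count by 5): {count=42, max=-9, total=-1}
  after event 6 (t=36: SET total = 39): {count=42, max=-9, total=39}
  after event 7 (t=46: SET total = 32): {count=42, max=-9, total=32}
  after event 8 (t=50: INC count by 11): {count=53, max=-9, total=32}

Answer: {count=53, max=-9, total=32}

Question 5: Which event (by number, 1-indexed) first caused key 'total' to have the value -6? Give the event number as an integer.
Answer: 1

Derivation:
Looking for first event where total becomes -6:
  event 1: total (absent) -> -6  <-- first match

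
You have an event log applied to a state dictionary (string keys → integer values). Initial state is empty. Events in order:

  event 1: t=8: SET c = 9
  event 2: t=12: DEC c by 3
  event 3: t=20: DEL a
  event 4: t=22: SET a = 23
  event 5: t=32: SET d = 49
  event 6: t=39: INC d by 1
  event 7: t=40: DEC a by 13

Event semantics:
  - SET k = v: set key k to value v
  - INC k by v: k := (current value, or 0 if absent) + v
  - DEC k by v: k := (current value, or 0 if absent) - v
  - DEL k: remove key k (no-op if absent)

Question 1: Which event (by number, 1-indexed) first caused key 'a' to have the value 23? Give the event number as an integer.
Looking for first event where a becomes 23:
  event 4: a (absent) -> 23  <-- first match

Answer: 4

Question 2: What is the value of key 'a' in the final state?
Answer: 10

Derivation:
Track key 'a' through all 7 events:
  event 1 (t=8: SET c = 9): a unchanged
  event 2 (t=12: DEC c by 3): a unchanged
  event 3 (t=20: DEL a): a (absent) -> (absent)
  event 4 (t=22: SET a = 23): a (absent) -> 23
  event 5 (t=32: SET d = 49): a unchanged
  event 6 (t=39: INC d by 1): a unchanged
  event 7 (t=40: DEC a by 13): a 23 -> 10
Final: a = 10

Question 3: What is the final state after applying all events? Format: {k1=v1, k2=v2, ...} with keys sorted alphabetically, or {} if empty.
Answer: {a=10, c=6, d=50}

Derivation:
  after event 1 (t=8: SET c = 9): {c=9}
  after event 2 (t=12: DEC c by 3): {c=6}
  after event 3 (t=20: DEL a): {c=6}
  after event 4 (t=22: SET a = 23): {a=23, c=6}
  after event 5 (t=32: SET d = 49): {a=23, c=6, d=49}
  after event 6 (t=39: INC d by 1): {a=23, c=6, d=50}
  after event 7 (t=40: DEC a by 13): {a=10, c=6, d=50}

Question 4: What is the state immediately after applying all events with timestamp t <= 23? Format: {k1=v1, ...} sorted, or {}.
Apply events with t <= 23 (4 events):
  after event 1 (t=8: SET c = 9): {c=9}
  after event 2 (t=12: DEC c by 3): {c=6}
  after event 3 (t=20: DEL a): {c=6}
  after event 4 (t=22: SET a = 23): {a=23, c=6}

Answer: {a=23, c=6}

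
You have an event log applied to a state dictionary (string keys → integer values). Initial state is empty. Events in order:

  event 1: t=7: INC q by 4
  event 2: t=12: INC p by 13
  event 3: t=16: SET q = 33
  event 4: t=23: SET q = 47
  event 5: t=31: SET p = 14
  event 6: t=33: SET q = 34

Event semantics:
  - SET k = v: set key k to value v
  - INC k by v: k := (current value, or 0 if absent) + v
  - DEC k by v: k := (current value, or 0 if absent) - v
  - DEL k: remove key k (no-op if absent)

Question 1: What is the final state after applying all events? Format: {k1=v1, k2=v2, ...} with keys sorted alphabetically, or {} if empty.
Answer: {p=14, q=34}

Derivation:
  after event 1 (t=7: INC q by 4): {q=4}
  after event 2 (t=12: INC p by 13): {p=13, q=4}
  after event 3 (t=16: SET q = 33): {p=13, q=33}
  after event 4 (t=23: SET q = 47): {p=13, q=47}
  after event 5 (t=31: SET p = 14): {p=14, q=47}
  after event 6 (t=33: SET q = 34): {p=14, q=34}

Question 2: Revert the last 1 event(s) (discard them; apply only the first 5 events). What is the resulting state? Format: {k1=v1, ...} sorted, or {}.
Keep first 5 events (discard last 1):
  after event 1 (t=7: INC q by 4): {q=4}
  after event 2 (t=12: INC p by 13): {p=13, q=4}
  after event 3 (t=16: SET q = 33): {p=13, q=33}
  after event 4 (t=23: SET q = 47): {p=13, q=47}
  after event 5 (t=31: SET p = 14): {p=14, q=47}

Answer: {p=14, q=47}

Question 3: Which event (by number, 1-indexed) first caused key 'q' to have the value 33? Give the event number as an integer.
Answer: 3

Derivation:
Looking for first event where q becomes 33:
  event 1: q = 4
  event 2: q = 4
  event 3: q 4 -> 33  <-- first match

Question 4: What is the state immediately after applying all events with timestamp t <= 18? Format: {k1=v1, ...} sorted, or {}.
Apply events with t <= 18 (3 events):
  after event 1 (t=7: INC q by 4): {q=4}
  after event 2 (t=12: INC p by 13): {p=13, q=4}
  after event 3 (t=16: SET q = 33): {p=13, q=33}

Answer: {p=13, q=33}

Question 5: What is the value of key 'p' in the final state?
Track key 'p' through all 6 events:
  event 1 (t=7: INC q by 4): p unchanged
  event 2 (t=12: INC p by 13): p (absent) -> 13
  event 3 (t=16: SET q = 33): p unchanged
  event 4 (t=23: SET q = 47): p unchanged
  event 5 (t=31: SET p = 14): p 13 -> 14
  event 6 (t=33: SET q = 34): p unchanged
Final: p = 14

Answer: 14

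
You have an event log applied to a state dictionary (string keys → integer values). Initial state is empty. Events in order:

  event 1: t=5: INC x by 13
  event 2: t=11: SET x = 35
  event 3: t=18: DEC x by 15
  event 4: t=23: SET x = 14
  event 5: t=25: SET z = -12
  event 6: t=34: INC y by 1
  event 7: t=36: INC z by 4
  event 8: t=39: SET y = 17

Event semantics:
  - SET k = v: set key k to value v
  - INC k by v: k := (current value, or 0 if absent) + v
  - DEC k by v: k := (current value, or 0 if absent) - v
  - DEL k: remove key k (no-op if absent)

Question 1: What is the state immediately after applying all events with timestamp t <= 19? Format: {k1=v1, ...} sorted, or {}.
Answer: {x=20}

Derivation:
Apply events with t <= 19 (3 events):
  after event 1 (t=5: INC x by 13): {x=13}
  after event 2 (t=11: SET x = 35): {x=35}
  after event 3 (t=18: DEC x by 15): {x=20}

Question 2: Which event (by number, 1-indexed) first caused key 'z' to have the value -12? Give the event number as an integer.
Looking for first event where z becomes -12:
  event 5: z (absent) -> -12  <-- first match

Answer: 5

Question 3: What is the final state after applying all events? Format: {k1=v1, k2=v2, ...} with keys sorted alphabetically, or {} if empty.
  after event 1 (t=5: INC x by 13): {x=13}
  after event 2 (t=11: SET x = 35): {x=35}
  after event 3 (t=18: DEC x by 15): {x=20}
  after event 4 (t=23: SET x = 14): {x=14}
  after event 5 (t=25: SET z = -12): {x=14, z=-12}
  after event 6 (t=34: INC y by 1): {x=14, y=1, z=-12}
  after event 7 (t=36: INC z by 4): {x=14, y=1, z=-8}
  after event 8 (t=39: SET y = 17): {x=14, y=17, z=-8}

Answer: {x=14, y=17, z=-8}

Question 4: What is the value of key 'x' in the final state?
Track key 'x' through all 8 events:
  event 1 (t=5: INC x by 13): x (absent) -> 13
  event 2 (t=11: SET x = 35): x 13 -> 35
  event 3 (t=18: DEC x by 15): x 35 -> 20
  event 4 (t=23: SET x = 14): x 20 -> 14
  event 5 (t=25: SET z = -12): x unchanged
  event 6 (t=34: INC y by 1): x unchanged
  event 7 (t=36: INC z by 4): x unchanged
  event 8 (t=39: SET y = 17): x unchanged
Final: x = 14

Answer: 14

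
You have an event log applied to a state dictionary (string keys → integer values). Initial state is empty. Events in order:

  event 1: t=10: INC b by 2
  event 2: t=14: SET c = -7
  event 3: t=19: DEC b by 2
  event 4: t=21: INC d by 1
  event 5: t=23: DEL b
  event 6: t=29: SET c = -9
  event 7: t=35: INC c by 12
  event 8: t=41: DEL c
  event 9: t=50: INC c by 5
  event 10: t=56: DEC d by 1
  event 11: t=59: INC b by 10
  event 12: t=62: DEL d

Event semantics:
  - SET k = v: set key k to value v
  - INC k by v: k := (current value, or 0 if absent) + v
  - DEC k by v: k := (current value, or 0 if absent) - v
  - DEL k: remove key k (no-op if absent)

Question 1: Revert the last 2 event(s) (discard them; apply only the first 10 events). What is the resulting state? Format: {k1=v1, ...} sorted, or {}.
Answer: {c=5, d=0}

Derivation:
Keep first 10 events (discard last 2):
  after event 1 (t=10: INC b by 2): {b=2}
  after event 2 (t=14: SET c = -7): {b=2, c=-7}
  after event 3 (t=19: DEC b by 2): {b=0, c=-7}
  after event 4 (t=21: INC d by 1): {b=0, c=-7, d=1}
  after event 5 (t=23: DEL b): {c=-7, d=1}
  after event 6 (t=29: SET c = -9): {c=-9, d=1}
  after event 7 (t=35: INC c by 12): {c=3, d=1}
  after event 8 (t=41: DEL c): {d=1}
  after event 9 (t=50: INC c by 5): {c=5, d=1}
  after event 10 (t=56: DEC d by 1): {c=5, d=0}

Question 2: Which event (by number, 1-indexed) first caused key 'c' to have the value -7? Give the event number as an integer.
Answer: 2

Derivation:
Looking for first event where c becomes -7:
  event 2: c (absent) -> -7  <-- first match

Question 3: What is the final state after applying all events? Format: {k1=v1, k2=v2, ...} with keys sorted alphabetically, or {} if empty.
Answer: {b=10, c=5}

Derivation:
  after event 1 (t=10: INC b by 2): {b=2}
  after event 2 (t=14: SET c = -7): {b=2, c=-7}
  after event 3 (t=19: DEC b by 2): {b=0, c=-7}
  after event 4 (t=21: INC d by 1): {b=0, c=-7, d=1}
  after event 5 (t=23: DEL b): {c=-7, d=1}
  after event 6 (t=29: SET c = -9): {c=-9, d=1}
  after event 7 (t=35: INC c by 12): {c=3, d=1}
  after event 8 (t=41: DEL c): {d=1}
  after event 9 (t=50: INC c by 5): {c=5, d=1}
  after event 10 (t=56: DEC d by 1): {c=5, d=0}
  after event 11 (t=59: INC b by 10): {b=10, c=5, d=0}
  after event 12 (t=62: DEL d): {b=10, c=5}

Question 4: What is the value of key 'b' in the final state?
Track key 'b' through all 12 events:
  event 1 (t=10: INC b by 2): b (absent) -> 2
  event 2 (t=14: SET c = -7): b unchanged
  event 3 (t=19: DEC b by 2): b 2 -> 0
  event 4 (t=21: INC d by 1): b unchanged
  event 5 (t=23: DEL b): b 0 -> (absent)
  event 6 (t=29: SET c = -9): b unchanged
  event 7 (t=35: INC c by 12): b unchanged
  event 8 (t=41: DEL c): b unchanged
  event 9 (t=50: INC c by 5): b unchanged
  event 10 (t=56: DEC d by 1): b unchanged
  event 11 (t=59: INC b by 10): b (absent) -> 10
  event 12 (t=62: DEL d): b unchanged
Final: b = 10

Answer: 10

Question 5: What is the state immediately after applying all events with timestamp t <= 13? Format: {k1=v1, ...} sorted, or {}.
Apply events with t <= 13 (1 events):
  after event 1 (t=10: INC b by 2): {b=2}

Answer: {b=2}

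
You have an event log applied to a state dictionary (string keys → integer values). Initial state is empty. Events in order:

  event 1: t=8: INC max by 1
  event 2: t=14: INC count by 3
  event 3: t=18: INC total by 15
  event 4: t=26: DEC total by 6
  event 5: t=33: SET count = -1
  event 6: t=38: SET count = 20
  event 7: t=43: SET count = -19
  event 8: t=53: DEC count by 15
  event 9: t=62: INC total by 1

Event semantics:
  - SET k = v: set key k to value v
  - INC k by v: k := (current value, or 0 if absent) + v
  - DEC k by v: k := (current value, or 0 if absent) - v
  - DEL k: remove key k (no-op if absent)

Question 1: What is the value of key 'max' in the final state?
Answer: 1

Derivation:
Track key 'max' through all 9 events:
  event 1 (t=8: INC max by 1): max (absent) -> 1
  event 2 (t=14: INC count by 3): max unchanged
  event 3 (t=18: INC total by 15): max unchanged
  event 4 (t=26: DEC total by 6): max unchanged
  event 5 (t=33: SET count = -1): max unchanged
  event 6 (t=38: SET count = 20): max unchanged
  event 7 (t=43: SET count = -19): max unchanged
  event 8 (t=53: DEC count by 15): max unchanged
  event 9 (t=62: INC total by 1): max unchanged
Final: max = 1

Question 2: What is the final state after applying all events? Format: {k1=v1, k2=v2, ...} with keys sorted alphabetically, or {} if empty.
  after event 1 (t=8: INC max by 1): {max=1}
  after event 2 (t=14: INC count by 3): {count=3, max=1}
  after event 3 (t=18: INC total by 15): {count=3, max=1, total=15}
  after event 4 (t=26: DEC total by 6): {count=3, max=1, total=9}
  after event 5 (t=33: SET count = -1): {count=-1, max=1, total=9}
  after event 6 (t=38: SET count = 20): {count=20, max=1, total=9}
  after event 7 (t=43: SET count = -19): {count=-19, max=1, total=9}
  after event 8 (t=53: DEC count by 15): {count=-34, max=1, total=9}
  after event 9 (t=62: INC total by 1): {count=-34, max=1, total=10}

Answer: {count=-34, max=1, total=10}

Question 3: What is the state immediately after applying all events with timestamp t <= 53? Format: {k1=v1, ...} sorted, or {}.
Apply events with t <= 53 (8 events):
  after event 1 (t=8: INC max by 1): {max=1}
  after event 2 (t=14: INC count by 3): {count=3, max=1}
  after event 3 (t=18: INC total by 15): {count=3, max=1, total=15}
  after event 4 (t=26: DEC total by 6): {count=3, max=1, total=9}
  after event 5 (t=33: SET count = -1): {count=-1, max=1, total=9}
  after event 6 (t=38: SET count = 20): {count=20, max=1, total=9}
  after event 7 (t=43: SET count = -19): {count=-19, max=1, total=9}
  after event 8 (t=53: DEC count by 15): {count=-34, max=1, total=9}

Answer: {count=-34, max=1, total=9}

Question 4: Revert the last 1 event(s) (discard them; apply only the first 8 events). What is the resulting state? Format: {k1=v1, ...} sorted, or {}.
Answer: {count=-34, max=1, total=9}

Derivation:
Keep first 8 events (discard last 1):
  after event 1 (t=8: INC max by 1): {max=1}
  after event 2 (t=14: INC count by 3): {count=3, max=1}
  after event 3 (t=18: INC total by 15): {count=3, max=1, total=15}
  after event 4 (t=26: DEC total by 6): {count=3, max=1, total=9}
  after event 5 (t=33: SET count = -1): {count=-1, max=1, total=9}
  after event 6 (t=38: SET count = 20): {count=20, max=1, total=9}
  after event 7 (t=43: SET count = -19): {count=-19, max=1, total=9}
  after event 8 (t=53: DEC count by 15): {count=-34, max=1, total=9}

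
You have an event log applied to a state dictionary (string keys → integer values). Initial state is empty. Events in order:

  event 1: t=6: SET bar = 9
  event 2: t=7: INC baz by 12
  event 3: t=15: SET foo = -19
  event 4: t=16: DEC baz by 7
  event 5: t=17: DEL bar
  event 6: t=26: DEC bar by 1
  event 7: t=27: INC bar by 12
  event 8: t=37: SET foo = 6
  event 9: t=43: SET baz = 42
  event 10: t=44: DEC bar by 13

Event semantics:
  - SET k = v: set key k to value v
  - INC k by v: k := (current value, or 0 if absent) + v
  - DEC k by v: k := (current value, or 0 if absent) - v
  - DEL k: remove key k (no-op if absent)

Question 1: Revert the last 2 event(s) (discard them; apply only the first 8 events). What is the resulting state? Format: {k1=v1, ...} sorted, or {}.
Answer: {bar=11, baz=5, foo=6}

Derivation:
Keep first 8 events (discard last 2):
  after event 1 (t=6: SET bar = 9): {bar=9}
  after event 2 (t=7: INC baz by 12): {bar=9, baz=12}
  after event 3 (t=15: SET foo = -19): {bar=9, baz=12, foo=-19}
  after event 4 (t=16: DEC baz by 7): {bar=9, baz=5, foo=-19}
  after event 5 (t=17: DEL bar): {baz=5, foo=-19}
  after event 6 (t=26: DEC bar by 1): {bar=-1, baz=5, foo=-19}
  after event 7 (t=27: INC bar by 12): {bar=11, baz=5, foo=-19}
  after event 8 (t=37: SET foo = 6): {bar=11, baz=5, foo=6}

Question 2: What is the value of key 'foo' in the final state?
Track key 'foo' through all 10 events:
  event 1 (t=6: SET bar = 9): foo unchanged
  event 2 (t=7: INC baz by 12): foo unchanged
  event 3 (t=15: SET foo = -19): foo (absent) -> -19
  event 4 (t=16: DEC baz by 7): foo unchanged
  event 5 (t=17: DEL bar): foo unchanged
  event 6 (t=26: DEC bar by 1): foo unchanged
  event 7 (t=27: INC bar by 12): foo unchanged
  event 8 (t=37: SET foo = 6): foo -19 -> 6
  event 9 (t=43: SET baz = 42): foo unchanged
  event 10 (t=44: DEC bar by 13): foo unchanged
Final: foo = 6

Answer: 6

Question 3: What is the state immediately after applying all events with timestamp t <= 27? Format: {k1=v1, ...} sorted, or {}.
Apply events with t <= 27 (7 events):
  after event 1 (t=6: SET bar = 9): {bar=9}
  after event 2 (t=7: INC baz by 12): {bar=9, baz=12}
  after event 3 (t=15: SET foo = -19): {bar=9, baz=12, foo=-19}
  after event 4 (t=16: DEC baz by 7): {bar=9, baz=5, foo=-19}
  after event 5 (t=17: DEL bar): {baz=5, foo=-19}
  after event 6 (t=26: DEC bar by 1): {bar=-1, baz=5, foo=-19}
  after event 7 (t=27: INC bar by 12): {bar=11, baz=5, foo=-19}

Answer: {bar=11, baz=5, foo=-19}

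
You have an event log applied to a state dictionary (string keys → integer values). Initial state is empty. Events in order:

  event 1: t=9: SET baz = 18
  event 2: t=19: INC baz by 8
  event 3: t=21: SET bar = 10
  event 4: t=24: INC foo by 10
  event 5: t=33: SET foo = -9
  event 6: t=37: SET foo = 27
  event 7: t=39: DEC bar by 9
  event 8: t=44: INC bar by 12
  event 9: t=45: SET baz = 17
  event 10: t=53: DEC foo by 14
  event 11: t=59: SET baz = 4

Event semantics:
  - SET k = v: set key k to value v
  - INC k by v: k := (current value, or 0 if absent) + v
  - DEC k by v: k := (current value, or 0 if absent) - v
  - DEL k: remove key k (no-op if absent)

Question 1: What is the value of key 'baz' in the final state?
Track key 'baz' through all 11 events:
  event 1 (t=9: SET baz = 18): baz (absent) -> 18
  event 2 (t=19: INC baz by 8): baz 18 -> 26
  event 3 (t=21: SET bar = 10): baz unchanged
  event 4 (t=24: INC foo by 10): baz unchanged
  event 5 (t=33: SET foo = -9): baz unchanged
  event 6 (t=37: SET foo = 27): baz unchanged
  event 7 (t=39: DEC bar by 9): baz unchanged
  event 8 (t=44: INC bar by 12): baz unchanged
  event 9 (t=45: SET baz = 17): baz 26 -> 17
  event 10 (t=53: DEC foo by 14): baz unchanged
  event 11 (t=59: SET baz = 4): baz 17 -> 4
Final: baz = 4

Answer: 4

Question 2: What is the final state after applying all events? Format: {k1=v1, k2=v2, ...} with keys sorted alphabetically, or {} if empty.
  after event 1 (t=9: SET baz = 18): {baz=18}
  after event 2 (t=19: INC baz by 8): {baz=26}
  after event 3 (t=21: SET bar = 10): {bar=10, baz=26}
  after event 4 (t=24: INC foo by 10): {bar=10, baz=26, foo=10}
  after event 5 (t=33: SET foo = -9): {bar=10, baz=26, foo=-9}
  after event 6 (t=37: SET foo = 27): {bar=10, baz=26, foo=27}
  after event 7 (t=39: DEC bar by 9): {bar=1, baz=26, foo=27}
  after event 8 (t=44: INC bar by 12): {bar=13, baz=26, foo=27}
  after event 9 (t=45: SET baz = 17): {bar=13, baz=17, foo=27}
  after event 10 (t=53: DEC foo by 14): {bar=13, baz=17, foo=13}
  after event 11 (t=59: SET baz = 4): {bar=13, baz=4, foo=13}

Answer: {bar=13, baz=4, foo=13}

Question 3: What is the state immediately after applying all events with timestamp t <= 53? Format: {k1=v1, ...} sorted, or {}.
Answer: {bar=13, baz=17, foo=13}

Derivation:
Apply events with t <= 53 (10 events):
  after event 1 (t=9: SET baz = 18): {baz=18}
  after event 2 (t=19: INC baz by 8): {baz=26}
  after event 3 (t=21: SET bar = 10): {bar=10, baz=26}
  after event 4 (t=24: INC foo by 10): {bar=10, baz=26, foo=10}
  after event 5 (t=33: SET foo = -9): {bar=10, baz=26, foo=-9}
  after event 6 (t=37: SET foo = 27): {bar=10, baz=26, foo=27}
  after event 7 (t=39: DEC bar by 9): {bar=1, baz=26, foo=27}
  after event 8 (t=44: INC bar by 12): {bar=13, baz=26, foo=27}
  after event 9 (t=45: SET baz = 17): {bar=13, baz=17, foo=27}
  after event 10 (t=53: DEC foo by 14): {bar=13, baz=17, foo=13}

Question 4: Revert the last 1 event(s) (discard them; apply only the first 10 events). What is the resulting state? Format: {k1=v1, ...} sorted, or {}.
Answer: {bar=13, baz=17, foo=13}

Derivation:
Keep first 10 events (discard last 1):
  after event 1 (t=9: SET baz = 18): {baz=18}
  after event 2 (t=19: INC baz by 8): {baz=26}
  after event 3 (t=21: SET bar = 10): {bar=10, baz=26}
  after event 4 (t=24: INC foo by 10): {bar=10, baz=26, foo=10}
  after event 5 (t=33: SET foo = -9): {bar=10, baz=26, foo=-9}
  after event 6 (t=37: SET foo = 27): {bar=10, baz=26, foo=27}
  after event 7 (t=39: DEC bar by 9): {bar=1, baz=26, foo=27}
  after event 8 (t=44: INC bar by 12): {bar=13, baz=26, foo=27}
  after event 9 (t=45: SET baz = 17): {bar=13, baz=17, foo=27}
  after event 10 (t=53: DEC foo by 14): {bar=13, baz=17, foo=13}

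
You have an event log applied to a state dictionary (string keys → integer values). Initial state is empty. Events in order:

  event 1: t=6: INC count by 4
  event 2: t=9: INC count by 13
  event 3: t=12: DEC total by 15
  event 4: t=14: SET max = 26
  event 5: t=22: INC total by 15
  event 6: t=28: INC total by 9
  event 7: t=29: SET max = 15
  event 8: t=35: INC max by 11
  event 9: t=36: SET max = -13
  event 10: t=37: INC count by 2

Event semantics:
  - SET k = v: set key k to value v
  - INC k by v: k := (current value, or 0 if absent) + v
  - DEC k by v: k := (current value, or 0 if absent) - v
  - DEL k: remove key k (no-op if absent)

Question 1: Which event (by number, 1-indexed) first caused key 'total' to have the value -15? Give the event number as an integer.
Answer: 3

Derivation:
Looking for first event where total becomes -15:
  event 3: total (absent) -> -15  <-- first match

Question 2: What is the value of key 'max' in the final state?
Track key 'max' through all 10 events:
  event 1 (t=6: INC count by 4): max unchanged
  event 2 (t=9: INC count by 13): max unchanged
  event 3 (t=12: DEC total by 15): max unchanged
  event 4 (t=14: SET max = 26): max (absent) -> 26
  event 5 (t=22: INC total by 15): max unchanged
  event 6 (t=28: INC total by 9): max unchanged
  event 7 (t=29: SET max = 15): max 26 -> 15
  event 8 (t=35: INC max by 11): max 15 -> 26
  event 9 (t=36: SET max = -13): max 26 -> -13
  event 10 (t=37: INC count by 2): max unchanged
Final: max = -13

Answer: -13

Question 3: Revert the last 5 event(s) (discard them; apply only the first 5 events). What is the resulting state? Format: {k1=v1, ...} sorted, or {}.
Keep first 5 events (discard last 5):
  after event 1 (t=6: INC count by 4): {count=4}
  after event 2 (t=9: INC count by 13): {count=17}
  after event 3 (t=12: DEC total by 15): {count=17, total=-15}
  after event 4 (t=14: SET max = 26): {count=17, max=26, total=-15}
  after event 5 (t=22: INC total by 15): {count=17, max=26, total=0}

Answer: {count=17, max=26, total=0}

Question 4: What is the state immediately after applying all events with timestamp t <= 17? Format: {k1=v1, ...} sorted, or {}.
Answer: {count=17, max=26, total=-15}

Derivation:
Apply events with t <= 17 (4 events):
  after event 1 (t=6: INC count by 4): {count=4}
  after event 2 (t=9: INC count by 13): {count=17}
  after event 3 (t=12: DEC total by 15): {count=17, total=-15}
  after event 4 (t=14: SET max = 26): {count=17, max=26, total=-15}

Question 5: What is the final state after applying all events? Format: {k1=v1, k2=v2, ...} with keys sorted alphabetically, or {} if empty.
  after event 1 (t=6: INC count by 4): {count=4}
  after event 2 (t=9: INC count by 13): {count=17}
  after event 3 (t=12: DEC total by 15): {count=17, total=-15}
  after event 4 (t=14: SET max = 26): {count=17, max=26, total=-15}
  after event 5 (t=22: INC total by 15): {count=17, max=26, total=0}
  after event 6 (t=28: INC total by 9): {count=17, max=26, total=9}
  after event 7 (t=29: SET max = 15): {count=17, max=15, total=9}
  after event 8 (t=35: INC max by 11): {count=17, max=26, total=9}
  after event 9 (t=36: SET max = -13): {count=17, max=-13, total=9}
  after event 10 (t=37: INC count by 2): {count=19, max=-13, total=9}

Answer: {count=19, max=-13, total=9}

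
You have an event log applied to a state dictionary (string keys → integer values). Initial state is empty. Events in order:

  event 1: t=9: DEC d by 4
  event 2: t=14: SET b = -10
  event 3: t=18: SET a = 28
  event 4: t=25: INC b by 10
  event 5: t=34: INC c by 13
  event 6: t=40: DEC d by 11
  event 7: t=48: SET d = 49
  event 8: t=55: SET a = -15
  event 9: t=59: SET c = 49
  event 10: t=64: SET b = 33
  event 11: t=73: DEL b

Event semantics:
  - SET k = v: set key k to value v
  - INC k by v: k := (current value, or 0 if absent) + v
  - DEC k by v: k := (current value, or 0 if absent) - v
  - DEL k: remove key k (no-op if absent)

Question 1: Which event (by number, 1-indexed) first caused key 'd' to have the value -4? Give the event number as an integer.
Answer: 1

Derivation:
Looking for first event where d becomes -4:
  event 1: d (absent) -> -4  <-- first match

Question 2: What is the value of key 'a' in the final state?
Answer: -15

Derivation:
Track key 'a' through all 11 events:
  event 1 (t=9: DEC d by 4): a unchanged
  event 2 (t=14: SET b = -10): a unchanged
  event 3 (t=18: SET a = 28): a (absent) -> 28
  event 4 (t=25: INC b by 10): a unchanged
  event 5 (t=34: INC c by 13): a unchanged
  event 6 (t=40: DEC d by 11): a unchanged
  event 7 (t=48: SET d = 49): a unchanged
  event 8 (t=55: SET a = -15): a 28 -> -15
  event 9 (t=59: SET c = 49): a unchanged
  event 10 (t=64: SET b = 33): a unchanged
  event 11 (t=73: DEL b): a unchanged
Final: a = -15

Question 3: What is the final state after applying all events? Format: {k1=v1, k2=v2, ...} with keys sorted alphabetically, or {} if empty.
  after event 1 (t=9: DEC d by 4): {d=-4}
  after event 2 (t=14: SET b = -10): {b=-10, d=-4}
  after event 3 (t=18: SET a = 28): {a=28, b=-10, d=-4}
  after event 4 (t=25: INC b by 10): {a=28, b=0, d=-4}
  after event 5 (t=34: INC c by 13): {a=28, b=0, c=13, d=-4}
  after event 6 (t=40: DEC d by 11): {a=28, b=0, c=13, d=-15}
  after event 7 (t=48: SET d = 49): {a=28, b=0, c=13, d=49}
  after event 8 (t=55: SET a = -15): {a=-15, b=0, c=13, d=49}
  after event 9 (t=59: SET c = 49): {a=-15, b=0, c=49, d=49}
  after event 10 (t=64: SET b = 33): {a=-15, b=33, c=49, d=49}
  after event 11 (t=73: DEL b): {a=-15, c=49, d=49}

Answer: {a=-15, c=49, d=49}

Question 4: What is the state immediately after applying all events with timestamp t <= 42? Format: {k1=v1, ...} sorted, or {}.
Answer: {a=28, b=0, c=13, d=-15}

Derivation:
Apply events with t <= 42 (6 events):
  after event 1 (t=9: DEC d by 4): {d=-4}
  after event 2 (t=14: SET b = -10): {b=-10, d=-4}
  after event 3 (t=18: SET a = 28): {a=28, b=-10, d=-4}
  after event 4 (t=25: INC b by 10): {a=28, b=0, d=-4}
  after event 5 (t=34: INC c by 13): {a=28, b=0, c=13, d=-4}
  after event 6 (t=40: DEC d by 11): {a=28, b=0, c=13, d=-15}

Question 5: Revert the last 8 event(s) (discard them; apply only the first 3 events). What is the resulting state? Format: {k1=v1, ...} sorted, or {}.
Answer: {a=28, b=-10, d=-4}

Derivation:
Keep first 3 events (discard last 8):
  after event 1 (t=9: DEC d by 4): {d=-4}
  after event 2 (t=14: SET b = -10): {b=-10, d=-4}
  after event 3 (t=18: SET a = 28): {a=28, b=-10, d=-4}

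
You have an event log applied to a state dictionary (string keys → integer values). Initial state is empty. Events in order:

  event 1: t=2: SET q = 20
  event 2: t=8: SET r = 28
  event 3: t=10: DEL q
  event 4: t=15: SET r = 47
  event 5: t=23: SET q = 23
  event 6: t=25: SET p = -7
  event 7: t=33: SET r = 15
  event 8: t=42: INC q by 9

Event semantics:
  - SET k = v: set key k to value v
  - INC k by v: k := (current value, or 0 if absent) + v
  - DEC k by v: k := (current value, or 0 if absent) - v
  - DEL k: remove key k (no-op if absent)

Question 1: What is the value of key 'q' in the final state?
Track key 'q' through all 8 events:
  event 1 (t=2: SET q = 20): q (absent) -> 20
  event 2 (t=8: SET r = 28): q unchanged
  event 3 (t=10: DEL q): q 20 -> (absent)
  event 4 (t=15: SET r = 47): q unchanged
  event 5 (t=23: SET q = 23): q (absent) -> 23
  event 6 (t=25: SET p = -7): q unchanged
  event 7 (t=33: SET r = 15): q unchanged
  event 8 (t=42: INC q by 9): q 23 -> 32
Final: q = 32

Answer: 32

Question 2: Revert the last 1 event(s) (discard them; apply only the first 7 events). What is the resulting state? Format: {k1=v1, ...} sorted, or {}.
Answer: {p=-7, q=23, r=15}

Derivation:
Keep first 7 events (discard last 1):
  after event 1 (t=2: SET q = 20): {q=20}
  after event 2 (t=8: SET r = 28): {q=20, r=28}
  after event 3 (t=10: DEL q): {r=28}
  after event 4 (t=15: SET r = 47): {r=47}
  after event 5 (t=23: SET q = 23): {q=23, r=47}
  after event 6 (t=25: SET p = -7): {p=-7, q=23, r=47}
  after event 7 (t=33: SET r = 15): {p=-7, q=23, r=15}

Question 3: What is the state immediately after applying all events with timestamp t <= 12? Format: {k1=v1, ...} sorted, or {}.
Answer: {r=28}

Derivation:
Apply events with t <= 12 (3 events):
  after event 1 (t=2: SET q = 20): {q=20}
  after event 2 (t=8: SET r = 28): {q=20, r=28}
  after event 3 (t=10: DEL q): {r=28}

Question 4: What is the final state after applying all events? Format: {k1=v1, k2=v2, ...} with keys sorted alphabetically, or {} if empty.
  after event 1 (t=2: SET q = 20): {q=20}
  after event 2 (t=8: SET r = 28): {q=20, r=28}
  after event 3 (t=10: DEL q): {r=28}
  after event 4 (t=15: SET r = 47): {r=47}
  after event 5 (t=23: SET q = 23): {q=23, r=47}
  after event 6 (t=25: SET p = -7): {p=-7, q=23, r=47}
  after event 7 (t=33: SET r = 15): {p=-7, q=23, r=15}
  after event 8 (t=42: INC q by 9): {p=-7, q=32, r=15}

Answer: {p=-7, q=32, r=15}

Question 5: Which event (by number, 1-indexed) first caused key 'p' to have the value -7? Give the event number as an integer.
Looking for first event where p becomes -7:
  event 6: p (absent) -> -7  <-- first match

Answer: 6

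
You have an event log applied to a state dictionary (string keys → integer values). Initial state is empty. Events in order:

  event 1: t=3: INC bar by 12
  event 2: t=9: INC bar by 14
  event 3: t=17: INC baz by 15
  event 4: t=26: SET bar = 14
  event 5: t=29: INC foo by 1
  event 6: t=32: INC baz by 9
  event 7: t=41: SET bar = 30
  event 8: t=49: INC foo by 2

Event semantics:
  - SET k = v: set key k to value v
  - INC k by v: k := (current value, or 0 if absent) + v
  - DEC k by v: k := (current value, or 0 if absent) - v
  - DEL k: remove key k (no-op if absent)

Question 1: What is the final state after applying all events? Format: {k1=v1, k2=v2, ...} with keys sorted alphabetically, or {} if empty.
  after event 1 (t=3: INC bar by 12): {bar=12}
  after event 2 (t=9: INC bar by 14): {bar=26}
  after event 3 (t=17: INC baz by 15): {bar=26, baz=15}
  after event 4 (t=26: SET bar = 14): {bar=14, baz=15}
  after event 5 (t=29: INC foo by 1): {bar=14, baz=15, foo=1}
  after event 6 (t=32: INC baz by 9): {bar=14, baz=24, foo=1}
  after event 7 (t=41: SET bar = 30): {bar=30, baz=24, foo=1}
  after event 8 (t=49: INC foo by 2): {bar=30, baz=24, foo=3}

Answer: {bar=30, baz=24, foo=3}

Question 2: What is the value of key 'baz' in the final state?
Track key 'baz' through all 8 events:
  event 1 (t=3: INC bar by 12): baz unchanged
  event 2 (t=9: INC bar by 14): baz unchanged
  event 3 (t=17: INC baz by 15): baz (absent) -> 15
  event 4 (t=26: SET bar = 14): baz unchanged
  event 5 (t=29: INC foo by 1): baz unchanged
  event 6 (t=32: INC baz by 9): baz 15 -> 24
  event 7 (t=41: SET bar = 30): baz unchanged
  event 8 (t=49: INC foo by 2): baz unchanged
Final: baz = 24

Answer: 24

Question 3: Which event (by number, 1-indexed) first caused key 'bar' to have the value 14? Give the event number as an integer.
Looking for first event where bar becomes 14:
  event 1: bar = 12
  event 2: bar = 26
  event 3: bar = 26
  event 4: bar 26 -> 14  <-- first match

Answer: 4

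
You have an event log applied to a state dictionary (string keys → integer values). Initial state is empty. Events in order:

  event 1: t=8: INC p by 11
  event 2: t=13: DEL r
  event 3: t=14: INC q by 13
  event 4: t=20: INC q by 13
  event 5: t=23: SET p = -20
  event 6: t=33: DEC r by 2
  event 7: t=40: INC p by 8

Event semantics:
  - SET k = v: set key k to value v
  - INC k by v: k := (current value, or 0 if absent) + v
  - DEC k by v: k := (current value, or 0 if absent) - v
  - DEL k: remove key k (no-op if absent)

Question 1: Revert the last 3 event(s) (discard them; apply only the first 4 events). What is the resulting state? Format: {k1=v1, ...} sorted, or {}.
Keep first 4 events (discard last 3):
  after event 1 (t=8: INC p by 11): {p=11}
  after event 2 (t=13: DEL r): {p=11}
  after event 3 (t=14: INC q by 13): {p=11, q=13}
  after event 4 (t=20: INC q by 13): {p=11, q=26}

Answer: {p=11, q=26}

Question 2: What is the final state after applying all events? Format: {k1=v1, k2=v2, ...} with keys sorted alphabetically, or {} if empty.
  after event 1 (t=8: INC p by 11): {p=11}
  after event 2 (t=13: DEL r): {p=11}
  after event 3 (t=14: INC q by 13): {p=11, q=13}
  after event 4 (t=20: INC q by 13): {p=11, q=26}
  after event 5 (t=23: SET p = -20): {p=-20, q=26}
  after event 6 (t=33: DEC r by 2): {p=-20, q=26, r=-2}
  after event 7 (t=40: INC p by 8): {p=-12, q=26, r=-2}

Answer: {p=-12, q=26, r=-2}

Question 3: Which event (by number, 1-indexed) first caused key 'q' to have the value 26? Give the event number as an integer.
Answer: 4

Derivation:
Looking for first event where q becomes 26:
  event 3: q = 13
  event 4: q 13 -> 26  <-- first match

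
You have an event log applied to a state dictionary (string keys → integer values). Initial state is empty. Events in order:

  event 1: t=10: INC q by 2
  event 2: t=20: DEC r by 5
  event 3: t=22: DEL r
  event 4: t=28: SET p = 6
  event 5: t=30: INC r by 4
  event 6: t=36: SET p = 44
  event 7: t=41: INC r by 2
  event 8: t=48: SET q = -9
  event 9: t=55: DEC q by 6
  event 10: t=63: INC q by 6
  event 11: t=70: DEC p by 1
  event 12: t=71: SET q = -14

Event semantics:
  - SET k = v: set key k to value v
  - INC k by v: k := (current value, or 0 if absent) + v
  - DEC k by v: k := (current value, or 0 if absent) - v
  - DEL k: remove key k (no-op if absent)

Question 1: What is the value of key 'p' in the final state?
Answer: 43

Derivation:
Track key 'p' through all 12 events:
  event 1 (t=10: INC q by 2): p unchanged
  event 2 (t=20: DEC r by 5): p unchanged
  event 3 (t=22: DEL r): p unchanged
  event 4 (t=28: SET p = 6): p (absent) -> 6
  event 5 (t=30: INC r by 4): p unchanged
  event 6 (t=36: SET p = 44): p 6 -> 44
  event 7 (t=41: INC r by 2): p unchanged
  event 8 (t=48: SET q = -9): p unchanged
  event 9 (t=55: DEC q by 6): p unchanged
  event 10 (t=63: INC q by 6): p unchanged
  event 11 (t=70: DEC p by 1): p 44 -> 43
  event 12 (t=71: SET q = -14): p unchanged
Final: p = 43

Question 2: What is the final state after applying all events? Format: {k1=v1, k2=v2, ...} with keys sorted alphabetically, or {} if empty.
  after event 1 (t=10: INC q by 2): {q=2}
  after event 2 (t=20: DEC r by 5): {q=2, r=-5}
  after event 3 (t=22: DEL r): {q=2}
  after event 4 (t=28: SET p = 6): {p=6, q=2}
  after event 5 (t=30: INC r by 4): {p=6, q=2, r=4}
  after event 6 (t=36: SET p = 44): {p=44, q=2, r=4}
  after event 7 (t=41: INC r by 2): {p=44, q=2, r=6}
  after event 8 (t=48: SET q = -9): {p=44, q=-9, r=6}
  after event 9 (t=55: DEC q by 6): {p=44, q=-15, r=6}
  after event 10 (t=63: INC q by 6): {p=44, q=-9, r=6}
  after event 11 (t=70: DEC p by 1): {p=43, q=-9, r=6}
  after event 12 (t=71: SET q = -14): {p=43, q=-14, r=6}

Answer: {p=43, q=-14, r=6}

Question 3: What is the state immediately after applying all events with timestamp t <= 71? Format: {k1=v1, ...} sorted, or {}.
Apply events with t <= 71 (12 events):
  after event 1 (t=10: INC q by 2): {q=2}
  after event 2 (t=20: DEC r by 5): {q=2, r=-5}
  after event 3 (t=22: DEL r): {q=2}
  after event 4 (t=28: SET p = 6): {p=6, q=2}
  after event 5 (t=30: INC r by 4): {p=6, q=2, r=4}
  after event 6 (t=36: SET p = 44): {p=44, q=2, r=4}
  after event 7 (t=41: INC r by 2): {p=44, q=2, r=6}
  after event 8 (t=48: SET q = -9): {p=44, q=-9, r=6}
  after event 9 (t=55: DEC q by 6): {p=44, q=-15, r=6}
  after event 10 (t=63: INC q by 6): {p=44, q=-9, r=6}
  after event 11 (t=70: DEC p by 1): {p=43, q=-9, r=6}
  after event 12 (t=71: SET q = -14): {p=43, q=-14, r=6}

Answer: {p=43, q=-14, r=6}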